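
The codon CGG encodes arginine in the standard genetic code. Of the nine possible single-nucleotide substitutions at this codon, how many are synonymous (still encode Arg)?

4

Position 1: AGG → 1 synonymous.
Position 2: none → 0 synonymous.
Position 3: CGU, CGC, CGA → 3 synonymous.
Total: 1 + 0 + 3 = 4.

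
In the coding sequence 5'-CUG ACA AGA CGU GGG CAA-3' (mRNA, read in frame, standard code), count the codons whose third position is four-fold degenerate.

4

Codon 1 CUG (Leu): third position 4-fold.
Codon 2 ACA (Thr): third position 4-fold.
Codon 3 AGA (Arg): third position 2-fold.
Codon 4 CGU (Arg): third position 4-fold.
Codon 5 GGG (Gly): third position 4-fold.
Codon 6 CAA (Gln): third position 2-fold.
Four-fold degenerate third positions: 4.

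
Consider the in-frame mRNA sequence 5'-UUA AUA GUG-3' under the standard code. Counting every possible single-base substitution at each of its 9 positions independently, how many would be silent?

7

Codon 1 (UUA, Leu): 2 synonymous substitutions.
Codon 2 (AUA, Ile): 2 synonymous substitutions.
Codon 3 (GUG, Val): 3 synonymous substitutions.
Total: 2 + 2 + 3 = 7.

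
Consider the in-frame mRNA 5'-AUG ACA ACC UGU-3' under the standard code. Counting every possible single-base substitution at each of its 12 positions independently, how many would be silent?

7

Codon 1 (AUG, Met): 0 synonymous substitutions.
Codon 2 (ACA, Thr): 3 synonymous substitutions.
Codon 3 (ACC, Thr): 3 synonymous substitutions.
Codon 4 (UGU, Cys): 1 synonymous substitution.
Total: 0 + 3 + 3 + 1 = 7.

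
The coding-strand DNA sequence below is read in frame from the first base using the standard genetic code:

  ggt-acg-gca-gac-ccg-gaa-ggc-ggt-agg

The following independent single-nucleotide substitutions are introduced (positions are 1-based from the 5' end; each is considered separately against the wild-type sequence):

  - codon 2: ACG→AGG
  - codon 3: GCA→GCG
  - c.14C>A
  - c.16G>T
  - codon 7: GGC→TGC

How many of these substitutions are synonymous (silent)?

Codon 2: ACG (Thr) → AGG (Arg) — missense.
Codon 3: GCA (Ala) → GCG (Ala) — synonymous.
Codon 5: CCG (Pro) → CAG (Gln) — missense.
Codon 6: GAA (Glu) → TAA (Stop) — nonsense.
Codon 7: GGC (Gly) → TGC (Cys) — missense.
Synonymous: 1 of 5.

1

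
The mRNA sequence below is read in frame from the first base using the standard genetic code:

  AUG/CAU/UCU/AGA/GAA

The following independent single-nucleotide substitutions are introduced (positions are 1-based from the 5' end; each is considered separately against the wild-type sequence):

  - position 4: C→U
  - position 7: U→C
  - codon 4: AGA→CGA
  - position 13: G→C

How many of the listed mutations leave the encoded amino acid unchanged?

1

Codon 2: CAU (His) → UAU (Tyr) — missense.
Codon 3: UCU (Ser) → CCU (Pro) — missense.
Codon 4: AGA (Arg) → CGA (Arg) — synonymous.
Codon 5: GAA (Glu) → CAA (Gln) — missense.
Synonymous: 1 of 4.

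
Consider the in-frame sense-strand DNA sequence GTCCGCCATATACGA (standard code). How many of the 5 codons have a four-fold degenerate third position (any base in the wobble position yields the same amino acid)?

Codon 1 GTC (Val): third position 4-fold.
Codon 2 CGC (Arg): third position 4-fold.
Codon 3 CAT (His): third position 2-fold.
Codon 4 ATA (Ile): third position 3-fold.
Codon 5 CGA (Arg): third position 4-fold.
Four-fold degenerate third positions: 3.

3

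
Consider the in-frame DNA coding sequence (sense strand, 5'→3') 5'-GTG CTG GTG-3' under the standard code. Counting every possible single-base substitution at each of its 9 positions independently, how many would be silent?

Codon 1 (GTG, Val): 3 synonymous substitutions.
Codon 2 (CTG, Leu): 4 synonymous substitutions.
Codon 3 (GTG, Val): 3 synonymous substitutions.
Total: 3 + 4 + 3 = 10.

10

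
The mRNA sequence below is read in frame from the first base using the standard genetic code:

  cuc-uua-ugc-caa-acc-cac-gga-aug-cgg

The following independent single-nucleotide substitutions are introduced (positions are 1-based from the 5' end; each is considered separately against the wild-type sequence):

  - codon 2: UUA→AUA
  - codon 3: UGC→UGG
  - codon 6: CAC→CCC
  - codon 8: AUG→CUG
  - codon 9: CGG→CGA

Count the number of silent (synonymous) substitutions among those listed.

1

Codon 2: UUA (Leu) → AUA (Ile) — missense.
Codon 3: UGC (Cys) → UGG (Trp) — missense.
Codon 6: CAC (His) → CCC (Pro) — missense.
Codon 8: AUG (Met) → CUG (Leu) — missense.
Codon 9: CGG (Arg) → CGA (Arg) — synonymous.
Synonymous: 1 of 5.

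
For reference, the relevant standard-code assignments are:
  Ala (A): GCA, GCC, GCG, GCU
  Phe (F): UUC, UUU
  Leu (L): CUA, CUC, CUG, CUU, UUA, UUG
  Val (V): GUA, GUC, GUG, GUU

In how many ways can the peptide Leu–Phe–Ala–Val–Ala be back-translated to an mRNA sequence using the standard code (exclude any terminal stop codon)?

768

Leu: 6 codons.
Phe: 2 codons.
Ala: 4 codons.
Val: 4 codons.
Ala: 4 codons.
6 × 2 × 4 × 4 × 4 = 768.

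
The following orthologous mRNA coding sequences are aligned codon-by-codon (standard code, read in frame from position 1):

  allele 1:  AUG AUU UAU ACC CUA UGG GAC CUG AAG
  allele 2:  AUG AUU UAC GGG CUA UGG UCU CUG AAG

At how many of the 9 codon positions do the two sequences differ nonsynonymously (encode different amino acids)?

Codon 1: AUG Met / AUG Met — identical.
Codon 2: AUU Ile / AUU Ile — identical.
Codon 3: UAU Tyr / UAC Tyr — synonymous.
Codon 4: ACC Thr / GGG Gly — nonsynonymous.
Codon 5: CUA Leu / CUA Leu — identical.
Codon 6: UGG Trp / UGG Trp — identical.
Codon 7: GAC Asp / UCU Ser — nonsynonymous.
Codon 8: CUG Leu / CUG Leu — identical.
Codon 9: AAG Lys / AAG Lys — identical.
Nonsynonymous differences: 2.

2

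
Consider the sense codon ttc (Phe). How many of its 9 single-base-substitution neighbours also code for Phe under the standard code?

Position 1: none → 0 synonymous.
Position 2: none → 0 synonymous.
Position 3: TTT → 1 synonymous.
Total: 0 + 0 + 1 = 1.

1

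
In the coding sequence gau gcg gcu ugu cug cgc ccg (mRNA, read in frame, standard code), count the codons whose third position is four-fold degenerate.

5

Codon 1 GAU (Asp): third position 2-fold.
Codon 2 GCG (Ala): third position 4-fold.
Codon 3 GCU (Ala): third position 4-fold.
Codon 4 UGU (Cys): third position 2-fold.
Codon 5 CUG (Leu): third position 4-fold.
Codon 6 CGC (Arg): third position 4-fold.
Codon 7 CCG (Pro): third position 4-fold.
Four-fold degenerate third positions: 5.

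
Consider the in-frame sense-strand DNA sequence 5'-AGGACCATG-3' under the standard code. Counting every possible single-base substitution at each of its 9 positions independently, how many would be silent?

Codon 1 (AGG, Arg): 2 synonymous substitutions.
Codon 2 (ACC, Thr): 3 synonymous substitutions.
Codon 3 (ATG, Met): 0 synonymous substitutions.
Total: 2 + 3 + 0 = 5.

5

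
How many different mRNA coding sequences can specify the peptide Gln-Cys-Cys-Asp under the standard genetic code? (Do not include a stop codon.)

16

Gln: 2 codons.
Cys: 2 codons.
Cys: 2 codons.
Asp: 2 codons.
2 × 2 × 2 × 2 = 16.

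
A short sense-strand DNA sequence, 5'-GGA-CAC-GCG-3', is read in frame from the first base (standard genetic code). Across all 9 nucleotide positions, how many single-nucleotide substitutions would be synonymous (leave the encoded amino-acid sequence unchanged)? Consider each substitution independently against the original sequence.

7

Codon 1 (GGA, Gly): 3 synonymous substitutions.
Codon 2 (CAC, His): 1 synonymous substitution.
Codon 3 (GCG, Ala): 3 synonymous substitutions.
Total: 3 + 1 + 3 = 7.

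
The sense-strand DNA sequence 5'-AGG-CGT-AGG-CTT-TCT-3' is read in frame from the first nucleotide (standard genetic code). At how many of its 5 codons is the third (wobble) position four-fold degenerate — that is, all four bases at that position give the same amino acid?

Codon 1 AGG (Arg): third position 2-fold.
Codon 2 CGT (Arg): third position 4-fold.
Codon 3 AGG (Arg): third position 2-fold.
Codon 4 CTT (Leu): third position 4-fold.
Codon 5 TCT (Ser): third position 4-fold.
Four-fold degenerate third positions: 3.

3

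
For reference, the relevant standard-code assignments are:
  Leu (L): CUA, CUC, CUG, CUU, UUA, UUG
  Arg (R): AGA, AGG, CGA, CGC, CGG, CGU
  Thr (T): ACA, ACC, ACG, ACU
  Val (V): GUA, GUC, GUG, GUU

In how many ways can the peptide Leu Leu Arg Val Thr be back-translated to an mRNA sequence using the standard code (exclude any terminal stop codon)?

3456

Leu: 6 codons.
Leu: 6 codons.
Arg: 6 codons.
Val: 4 codons.
Thr: 4 codons.
6 × 6 × 6 × 4 × 4 = 3456.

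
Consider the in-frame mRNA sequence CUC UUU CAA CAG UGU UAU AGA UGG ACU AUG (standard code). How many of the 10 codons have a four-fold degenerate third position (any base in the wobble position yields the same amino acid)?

2

Codon 1 CUC (Leu): third position 4-fold.
Codon 2 UUU (Phe): third position 2-fold.
Codon 3 CAA (Gln): third position 2-fold.
Codon 4 CAG (Gln): third position 2-fold.
Codon 5 UGU (Cys): third position 2-fold.
Codon 6 UAU (Tyr): third position 2-fold.
Codon 7 AGA (Arg): third position 2-fold.
Codon 8 UGG (Trp): third position 1-fold.
Codon 9 ACU (Thr): third position 4-fold.
Codon 10 AUG (Met): third position 1-fold.
Four-fold degenerate third positions: 2.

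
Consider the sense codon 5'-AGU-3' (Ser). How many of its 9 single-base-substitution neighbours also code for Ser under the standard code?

1

Position 1: none → 0 synonymous.
Position 2: none → 0 synonymous.
Position 3: AGC → 1 synonymous.
Total: 0 + 0 + 1 = 1.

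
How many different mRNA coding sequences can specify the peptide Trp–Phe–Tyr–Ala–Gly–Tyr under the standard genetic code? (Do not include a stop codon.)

Trp: 1 codon.
Phe: 2 codons.
Tyr: 2 codons.
Ala: 4 codons.
Gly: 4 codons.
Tyr: 2 codons.
1 × 2 × 2 × 4 × 4 × 2 = 128.

128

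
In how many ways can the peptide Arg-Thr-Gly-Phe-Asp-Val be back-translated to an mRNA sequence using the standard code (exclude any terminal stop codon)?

1536

Arg: 6 codons.
Thr: 4 codons.
Gly: 4 codons.
Phe: 2 codons.
Asp: 2 codons.
Val: 4 codons.
6 × 4 × 4 × 2 × 2 × 4 = 1536.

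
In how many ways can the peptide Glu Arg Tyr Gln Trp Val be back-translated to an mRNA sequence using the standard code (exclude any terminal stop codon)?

Glu: 2 codons.
Arg: 6 codons.
Tyr: 2 codons.
Gln: 2 codons.
Trp: 1 codon.
Val: 4 codons.
2 × 6 × 2 × 2 × 1 × 4 = 192.

192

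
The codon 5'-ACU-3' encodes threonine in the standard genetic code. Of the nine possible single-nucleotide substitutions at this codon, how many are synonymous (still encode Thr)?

3

Position 1: none → 0 synonymous.
Position 2: none → 0 synonymous.
Position 3: ACC, ACA, ACG → 3 synonymous.
Total: 0 + 0 + 3 = 3.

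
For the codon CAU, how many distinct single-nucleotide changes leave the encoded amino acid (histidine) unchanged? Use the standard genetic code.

Position 1: none → 0 synonymous.
Position 2: none → 0 synonymous.
Position 3: CAC → 1 synonymous.
Total: 0 + 0 + 1 = 1.

1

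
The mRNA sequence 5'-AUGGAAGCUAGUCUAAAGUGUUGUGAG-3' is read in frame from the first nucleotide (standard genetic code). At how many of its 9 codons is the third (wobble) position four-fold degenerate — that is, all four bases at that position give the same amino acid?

2

Codon 1 AUG (Met): third position 1-fold.
Codon 2 GAA (Glu): third position 2-fold.
Codon 3 GCU (Ala): third position 4-fold.
Codon 4 AGU (Ser): third position 2-fold.
Codon 5 CUA (Leu): third position 4-fold.
Codon 6 AAG (Lys): third position 2-fold.
Codon 7 UGU (Cys): third position 2-fold.
Codon 8 UGU (Cys): third position 2-fold.
Codon 9 GAG (Glu): third position 2-fold.
Four-fold degenerate third positions: 2.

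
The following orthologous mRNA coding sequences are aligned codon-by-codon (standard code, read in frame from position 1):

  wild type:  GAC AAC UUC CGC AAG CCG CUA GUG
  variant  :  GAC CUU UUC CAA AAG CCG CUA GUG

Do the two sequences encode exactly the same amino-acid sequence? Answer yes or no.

Codon 1: GAC Asp / GAC Asp — identical.
Codon 2: AAC Asn / CUU Leu — nonsynonymous.
Codon 3: UUC Phe / UUC Phe — identical.
Codon 4: CGC Arg / CAA Gln — nonsynonymous.
Codon 5: AAG Lys / AAG Lys — identical.
Codon 6: CCG Pro / CCG Pro — identical.
Codon 7: CUA Leu / CUA Leu — identical.
Codon 8: GUG Val / GUG Val — identical.
Nonsynonymous differences: 2 → different protein.

no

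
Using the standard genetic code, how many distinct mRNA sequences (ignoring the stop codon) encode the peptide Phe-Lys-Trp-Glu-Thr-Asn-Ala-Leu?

1536

Phe: 2 codons.
Lys: 2 codons.
Trp: 1 codon.
Glu: 2 codons.
Thr: 4 codons.
Asn: 2 codons.
Ala: 4 codons.
Leu: 6 codons.
2 × 2 × 1 × 2 × 4 × 2 × 4 × 6 = 1536.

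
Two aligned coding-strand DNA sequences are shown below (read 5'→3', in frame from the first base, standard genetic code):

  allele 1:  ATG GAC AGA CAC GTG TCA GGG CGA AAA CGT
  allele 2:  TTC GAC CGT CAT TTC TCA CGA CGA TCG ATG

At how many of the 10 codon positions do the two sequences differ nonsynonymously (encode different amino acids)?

5

Codon 1: ATG Met / TTC Phe — nonsynonymous.
Codon 2: GAC Asp / GAC Asp — identical.
Codon 3: AGA Arg / CGT Arg — synonymous.
Codon 4: CAC His / CAT His — synonymous.
Codon 5: GTG Val / TTC Phe — nonsynonymous.
Codon 6: TCA Ser / TCA Ser — identical.
Codon 7: GGG Gly / CGA Arg — nonsynonymous.
Codon 8: CGA Arg / CGA Arg — identical.
Codon 9: AAA Lys / TCG Ser — nonsynonymous.
Codon 10: CGT Arg / ATG Met — nonsynonymous.
Nonsynonymous differences: 5.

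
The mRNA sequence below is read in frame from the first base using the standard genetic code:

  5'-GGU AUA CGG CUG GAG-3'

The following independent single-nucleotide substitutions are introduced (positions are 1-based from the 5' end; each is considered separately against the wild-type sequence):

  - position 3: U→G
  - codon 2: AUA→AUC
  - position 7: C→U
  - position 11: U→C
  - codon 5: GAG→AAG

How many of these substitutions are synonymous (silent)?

Codon 1: GGU (Gly) → GGG (Gly) — synonymous.
Codon 2: AUA (Ile) → AUC (Ile) — synonymous.
Codon 3: CGG (Arg) → UGG (Trp) — missense.
Codon 4: CUG (Leu) → CCG (Pro) — missense.
Codon 5: GAG (Glu) → AAG (Lys) — missense.
Synonymous: 2 of 5.

2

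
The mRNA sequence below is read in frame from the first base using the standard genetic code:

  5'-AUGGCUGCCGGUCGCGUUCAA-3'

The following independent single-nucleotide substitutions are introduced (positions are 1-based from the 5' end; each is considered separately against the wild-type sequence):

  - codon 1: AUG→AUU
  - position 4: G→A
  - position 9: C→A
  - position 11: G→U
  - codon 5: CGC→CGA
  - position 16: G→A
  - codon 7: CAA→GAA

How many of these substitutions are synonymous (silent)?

Codon 1: AUG (Met) → AUU (Ile) — missense.
Codon 2: GCU (Ala) → ACU (Thr) — missense.
Codon 3: GCC (Ala) → GCA (Ala) — synonymous.
Codon 4: GGU (Gly) → GUU (Val) — missense.
Codon 5: CGC (Arg) → CGA (Arg) — synonymous.
Codon 6: GUU (Val) → AUU (Ile) — missense.
Codon 7: CAA (Gln) → GAA (Glu) — missense.
Synonymous: 2 of 7.

2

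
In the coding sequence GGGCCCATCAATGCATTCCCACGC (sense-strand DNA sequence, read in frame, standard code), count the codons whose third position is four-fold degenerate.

5

Codon 1 GGG (Gly): third position 4-fold.
Codon 2 CCC (Pro): third position 4-fold.
Codon 3 ATC (Ile): third position 3-fold.
Codon 4 AAT (Asn): third position 2-fold.
Codon 5 GCA (Ala): third position 4-fold.
Codon 6 TTC (Phe): third position 2-fold.
Codon 7 CCA (Pro): third position 4-fold.
Codon 8 CGC (Arg): third position 4-fold.
Four-fold degenerate third positions: 5.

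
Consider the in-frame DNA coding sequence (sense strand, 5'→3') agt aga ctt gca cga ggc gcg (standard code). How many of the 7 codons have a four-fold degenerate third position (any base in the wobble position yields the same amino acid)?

Codon 1 AGT (Ser): third position 2-fold.
Codon 2 AGA (Arg): third position 2-fold.
Codon 3 CTT (Leu): third position 4-fold.
Codon 4 GCA (Ala): third position 4-fold.
Codon 5 CGA (Arg): third position 4-fold.
Codon 6 GGC (Gly): third position 4-fold.
Codon 7 GCG (Ala): third position 4-fold.
Four-fold degenerate third positions: 5.

5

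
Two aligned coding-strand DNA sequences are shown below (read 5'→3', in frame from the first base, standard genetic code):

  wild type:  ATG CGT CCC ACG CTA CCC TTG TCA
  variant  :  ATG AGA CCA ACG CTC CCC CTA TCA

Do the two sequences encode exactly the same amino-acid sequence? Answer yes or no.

Codon 1: ATG Met / ATG Met — identical.
Codon 2: CGT Arg / AGA Arg — synonymous.
Codon 3: CCC Pro / CCA Pro — synonymous.
Codon 4: ACG Thr / ACG Thr — identical.
Codon 5: CTA Leu / CTC Leu — synonymous.
Codon 6: CCC Pro / CCC Pro — identical.
Codon 7: TTG Leu / CTA Leu — synonymous.
Codon 8: TCA Ser / TCA Ser — identical.
Nonsynonymous differences: 0 → same protein.

yes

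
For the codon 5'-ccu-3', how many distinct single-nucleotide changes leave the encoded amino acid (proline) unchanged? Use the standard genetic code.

3

Position 1: none → 0 synonymous.
Position 2: none → 0 synonymous.
Position 3: CCC, CCA, CCG → 3 synonymous.
Total: 0 + 0 + 3 = 3.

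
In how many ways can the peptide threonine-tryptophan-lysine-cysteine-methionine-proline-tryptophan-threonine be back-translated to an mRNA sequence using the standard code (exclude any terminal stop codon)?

256

Thr: 4 codons.
Trp: 1 codon.
Lys: 2 codons.
Cys: 2 codons.
Met: 1 codon.
Pro: 4 codons.
Trp: 1 codon.
Thr: 4 codons.
4 × 1 × 2 × 2 × 1 × 4 × 1 × 4 = 256.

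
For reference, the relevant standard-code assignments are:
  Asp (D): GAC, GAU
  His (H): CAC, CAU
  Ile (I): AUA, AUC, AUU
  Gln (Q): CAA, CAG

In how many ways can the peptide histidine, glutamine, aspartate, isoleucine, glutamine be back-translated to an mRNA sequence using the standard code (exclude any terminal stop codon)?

His: 2 codons.
Gln: 2 codons.
Asp: 2 codons.
Ile: 3 codons.
Gln: 2 codons.
2 × 2 × 2 × 3 × 2 = 48.

48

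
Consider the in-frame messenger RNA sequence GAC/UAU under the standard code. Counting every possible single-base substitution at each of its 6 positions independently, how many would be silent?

Codon 1 (GAC, Asp): 1 synonymous substitution.
Codon 2 (UAU, Tyr): 1 synonymous substitution.
Total: 1 + 1 = 2.

2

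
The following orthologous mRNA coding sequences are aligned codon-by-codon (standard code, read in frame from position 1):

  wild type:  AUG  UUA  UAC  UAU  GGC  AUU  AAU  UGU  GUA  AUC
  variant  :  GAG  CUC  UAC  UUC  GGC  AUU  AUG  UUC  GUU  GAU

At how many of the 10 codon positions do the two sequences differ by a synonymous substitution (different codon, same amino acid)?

Codon 1: AUG Met / GAG Glu — nonsynonymous.
Codon 2: UUA Leu / CUC Leu — synonymous.
Codon 3: UAC Tyr / UAC Tyr — identical.
Codon 4: UAU Tyr / UUC Phe — nonsynonymous.
Codon 5: GGC Gly / GGC Gly — identical.
Codon 6: AUU Ile / AUU Ile — identical.
Codon 7: AAU Asn / AUG Met — nonsynonymous.
Codon 8: UGU Cys / UUC Phe — nonsynonymous.
Codon 9: GUA Val / GUU Val — synonymous.
Codon 10: AUC Ile / GAU Asp — nonsynonymous.
Synonymous differences: 2.

2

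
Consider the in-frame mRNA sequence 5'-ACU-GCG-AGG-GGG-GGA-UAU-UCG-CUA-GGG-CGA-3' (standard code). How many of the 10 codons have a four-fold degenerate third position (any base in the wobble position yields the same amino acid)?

8

Codon 1 ACU (Thr): third position 4-fold.
Codon 2 GCG (Ala): third position 4-fold.
Codon 3 AGG (Arg): third position 2-fold.
Codon 4 GGG (Gly): third position 4-fold.
Codon 5 GGA (Gly): third position 4-fold.
Codon 6 UAU (Tyr): third position 2-fold.
Codon 7 UCG (Ser): third position 4-fold.
Codon 8 CUA (Leu): third position 4-fold.
Codon 9 GGG (Gly): third position 4-fold.
Codon 10 CGA (Arg): third position 4-fold.
Four-fold degenerate third positions: 8.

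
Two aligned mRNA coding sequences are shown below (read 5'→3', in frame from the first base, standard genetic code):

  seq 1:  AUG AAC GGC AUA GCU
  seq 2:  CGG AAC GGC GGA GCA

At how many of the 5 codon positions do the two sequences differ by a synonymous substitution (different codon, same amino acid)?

1

Codon 1: AUG Met / CGG Arg — nonsynonymous.
Codon 2: AAC Asn / AAC Asn — identical.
Codon 3: GGC Gly / GGC Gly — identical.
Codon 4: AUA Ile / GGA Gly — nonsynonymous.
Codon 5: GCU Ala / GCA Ala — synonymous.
Synonymous differences: 1.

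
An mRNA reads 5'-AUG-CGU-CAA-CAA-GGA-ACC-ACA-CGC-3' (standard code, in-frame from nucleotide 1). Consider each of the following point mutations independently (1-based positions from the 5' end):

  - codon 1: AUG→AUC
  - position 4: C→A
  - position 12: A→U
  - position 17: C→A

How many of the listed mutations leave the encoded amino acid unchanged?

0

Codon 1: AUG (Met) → AUC (Ile) — missense.
Codon 2: CGU (Arg) → AGU (Ser) — missense.
Codon 4: CAA (Gln) → CAU (His) — missense.
Codon 6: ACC (Thr) → AAC (Asn) — missense.
Synonymous: 0 of 4.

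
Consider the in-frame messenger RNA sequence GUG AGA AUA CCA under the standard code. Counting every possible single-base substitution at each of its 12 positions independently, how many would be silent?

10

Codon 1 (GUG, Val): 3 synonymous substitutions.
Codon 2 (AGA, Arg): 2 synonymous substitutions.
Codon 3 (AUA, Ile): 2 synonymous substitutions.
Codon 4 (CCA, Pro): 3 synonymous substitutions.
Total: 3 + 2 + 2 + 3 = 10.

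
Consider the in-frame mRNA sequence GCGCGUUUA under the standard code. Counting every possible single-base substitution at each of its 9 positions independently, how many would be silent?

Codon 1 (GCG, Ala): 3 synonymous substitutions.
Codon 2 (CGU, Arg): 3 synonymous substitutions.
Codon 3 (UUA, Leu): 2 synonymous substitutions.
Total: 3 + 3 + 2 = 8.

8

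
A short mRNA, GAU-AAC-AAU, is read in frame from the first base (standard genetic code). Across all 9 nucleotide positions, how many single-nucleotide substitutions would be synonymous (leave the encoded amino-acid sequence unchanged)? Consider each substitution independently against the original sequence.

3

Codon 1 (GAU, Asp): 1 synonymous substitution.
Codon 2 (AAC, Asn): 1 synonymous substitution.
Codon 3 (AAU, Asn): 1 synonymous substitution.
Total: 1 + 1 + 1 = 3.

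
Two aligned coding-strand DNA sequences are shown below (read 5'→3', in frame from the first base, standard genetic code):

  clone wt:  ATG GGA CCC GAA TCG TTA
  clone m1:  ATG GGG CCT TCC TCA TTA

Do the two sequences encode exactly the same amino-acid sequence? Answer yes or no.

no

Codon 1: ATG Met / ATG Met — identical.
Codon 2: GGA Gly / GGG Gly — synonymous.
Codon 3: CCC Pro / CCT Pro — synonymous.
Codon 4: GAA Glu / TCC Ser — nonsynonymous.
Codon 5: TCG Ser / TCA Ser — synonymous.
Codon 6: TTA Leu / TTA Leu — identical.
Nonsynonymous differences: 1 → different protein.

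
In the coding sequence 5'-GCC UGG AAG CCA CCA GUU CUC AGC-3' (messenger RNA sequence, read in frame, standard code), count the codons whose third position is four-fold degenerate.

5

Codon 1 GCC (Ala): third position 4-fold.
Codon 2 UGG (Trp): third position 1-fold.
Codon 3 AAG (Lys): third position 2-fold.
Codon 4 CCA (Pro): third position 4-fold.
Codon 5 CCA (Pro): third position 4-fold.
Codon 6 GUU (Val): third position 4-fold.
Codon 7 CUC (Leu): third position 4-fold.
Codon 8 AGC (Ser): third position 2-fold.
Four-fold degenerate third positions: 5.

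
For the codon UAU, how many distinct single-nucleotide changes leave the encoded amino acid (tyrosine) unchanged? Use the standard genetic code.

Position 1: none → 0 synonymous.
Position 2: none → 0 synonymous.
Position 3: UAC → 1 synonymous.
Total: 0 + 0 + 1 = 1.

1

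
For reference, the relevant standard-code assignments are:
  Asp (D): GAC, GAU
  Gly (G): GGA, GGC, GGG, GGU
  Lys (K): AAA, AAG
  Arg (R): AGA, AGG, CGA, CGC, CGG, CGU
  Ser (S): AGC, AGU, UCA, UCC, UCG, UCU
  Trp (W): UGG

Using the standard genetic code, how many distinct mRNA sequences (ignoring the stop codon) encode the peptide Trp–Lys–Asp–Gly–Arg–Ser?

Trp: 1 codon.
Lys: 2 codons.
Asp: 2 codons.
Gly: 4 codons.
Arg: 6 codons.
Ser: 6 codons.
1 × 2 × 2 × 4 × 6 × 6 = 576.

576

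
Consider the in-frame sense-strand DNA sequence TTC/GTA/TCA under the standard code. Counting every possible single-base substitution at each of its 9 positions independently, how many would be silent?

Codon 1 (TTC, Phe): 1 synonymous substitution.
Codon 2 (GTA, Val): 3 synonymous substitutions.
Codon 3 (TCA, Ser): 3 synonymous substitutions.
Total: 1 + 3 + 3 = 7.

7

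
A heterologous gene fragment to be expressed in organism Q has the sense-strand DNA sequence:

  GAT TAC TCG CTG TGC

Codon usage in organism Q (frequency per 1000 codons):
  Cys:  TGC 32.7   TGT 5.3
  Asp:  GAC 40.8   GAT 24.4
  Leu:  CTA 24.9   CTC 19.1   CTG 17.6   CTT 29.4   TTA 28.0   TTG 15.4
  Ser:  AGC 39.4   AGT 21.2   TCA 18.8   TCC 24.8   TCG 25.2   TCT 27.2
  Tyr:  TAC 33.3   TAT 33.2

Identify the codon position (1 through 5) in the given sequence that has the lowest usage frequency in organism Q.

Codon 1 GAT (Asp): 24.4 per 1000.
Codon 2 TAC (Tyr): 33.3 per 1000.
Codon 3 TCG (Ser): 25.2 per 1000.
Codon 4 CTG (Leu): 17.6 per 1000.
Codon 5 TGC (Cys): 32.7 per 1000.
Lowest frequency is 17.6 at codon 4.

4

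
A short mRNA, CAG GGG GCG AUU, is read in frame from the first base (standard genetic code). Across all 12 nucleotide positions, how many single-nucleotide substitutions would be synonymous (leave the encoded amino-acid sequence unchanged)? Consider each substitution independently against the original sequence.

9

Codon 1 (CAG, Gln): 1 synonymous substitution.
Codon 2 (GGG, Gly): 3 synonymous substitutions.
Codon 3 (GCG, Ala): 3 synonymous substitutions.
Codon 4 (AUU, Ile): 2 synonymous substitutions.
Total: 1 + 3 + 3 + 2 = 9.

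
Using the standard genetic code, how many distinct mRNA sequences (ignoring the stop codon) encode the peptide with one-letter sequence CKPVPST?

6144

Cys: 2 codons.
Lys: 2 codons.
Pro: 4 codons.
Val: 4 codons.
Pro: 4 codons.
Ser: 6 codons.
Thr: 4 codons.
2 × 2 × 4 × 4 × 4 × 6 × 4 = 6144.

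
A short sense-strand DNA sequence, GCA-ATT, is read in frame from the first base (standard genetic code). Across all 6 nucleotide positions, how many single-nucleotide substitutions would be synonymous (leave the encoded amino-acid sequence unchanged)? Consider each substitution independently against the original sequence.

Codon 1 (GCA, Ala): 3 synonymous substitutions.
Codon 2 (ATT, Ile): 2 synonymous substitutions.
Total: 3 + 2 = 5.

5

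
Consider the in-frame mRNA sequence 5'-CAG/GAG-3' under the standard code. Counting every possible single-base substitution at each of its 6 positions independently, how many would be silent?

Codon 1 (CAG, Gln): 1 synonymous substitution.
Codon 2 (GAG, Glu): 1 synonymous substitution.
Total: 1 + 1 = 2.

2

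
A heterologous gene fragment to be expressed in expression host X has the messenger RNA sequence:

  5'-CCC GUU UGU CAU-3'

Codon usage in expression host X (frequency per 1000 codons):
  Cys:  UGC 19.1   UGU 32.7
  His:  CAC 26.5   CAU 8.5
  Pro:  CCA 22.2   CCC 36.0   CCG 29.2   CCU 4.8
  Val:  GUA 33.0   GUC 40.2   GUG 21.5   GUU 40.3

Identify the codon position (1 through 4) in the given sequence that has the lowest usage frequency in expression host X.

4

Codon 1 CCC (Pro): 36.0 per 1000.
Codon 2 GUU (Val): 40.3 per 1000.
Codon 3 UGU (Cys): 32.7 per 1000.
Codon 4 CAU (His): 8.5 per 1000.
Lowest frequency is 8.5 at codon 4.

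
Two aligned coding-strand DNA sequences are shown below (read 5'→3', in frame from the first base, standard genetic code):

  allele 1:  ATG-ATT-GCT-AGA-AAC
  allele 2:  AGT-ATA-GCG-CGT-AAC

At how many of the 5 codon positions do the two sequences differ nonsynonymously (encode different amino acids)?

1

Codon 1: ATG Met / AGT Ser — nonsynonymous.
Codon 2: ATT Ile / ATA Ile — synonymous.
Codon 3: GCT Ala / GCG Ala — synonymous.
Codon 4: AGA Arg / CGT Arg — synonymous.
Codon 5: AAC Asn / AAC Asn — identical.
Nonsynonymous differences: 1.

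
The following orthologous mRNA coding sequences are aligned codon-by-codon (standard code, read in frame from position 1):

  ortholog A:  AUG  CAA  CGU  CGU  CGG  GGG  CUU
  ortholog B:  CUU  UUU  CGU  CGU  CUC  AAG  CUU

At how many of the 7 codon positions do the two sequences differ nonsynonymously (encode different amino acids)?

Codon 1: AUG Met / CUU Leu — nonsynonymous.
Codon 2: CAA Gln / UUU Phe — nonsynonymous.
Codon 3: CGU Arg / CGU Arg — identical.
Codon 4: CGU Arg / CGU Arg — identical.
Codon 5: CGG Arg / CUC Leu — nonsynonymous.
Codon 6: GGG Gly / AAG Lys — nonsynonymous.
Codon 7: CUU Leu / CUU Leu — identical.
Nonsynonymous differences: 4.

4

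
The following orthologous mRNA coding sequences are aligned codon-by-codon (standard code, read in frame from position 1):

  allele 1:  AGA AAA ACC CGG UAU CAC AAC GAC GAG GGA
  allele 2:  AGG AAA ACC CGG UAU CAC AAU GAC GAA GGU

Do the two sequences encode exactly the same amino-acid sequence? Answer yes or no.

yes

Codon 1: AGA Arg / AGG Arg — synonymous.
Codon 2: AAA Lys / AAA Lys — identical.
Codon 3: ACC Thr / ACC Thr — identical.
Codon 4: CGG Arg / CGG Arg — identical.
Codon 5: UAU Tyr / UAU Tyr — identical.
Codon 6: CAC His / CAC His — identical.
Codon 7: AAC Asn / AAU Asn — synonymous.
Codon 8: GAC Asp / GAC Asp — identical.
Codon 9: GAG Glu / GAA Glu — synonymous.
Codon 10: GGA Gly / GGU Gly — synonymous.
Nonsynonymous differences: 0 → same protein.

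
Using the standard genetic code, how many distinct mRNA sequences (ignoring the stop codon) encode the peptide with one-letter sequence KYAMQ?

32

Lys: 2 codons.
Tyr: 2 codons.
Ala: 4 codons.
Met: 1 codon.
Gln: 2 codons.
2 × 2 × 4 × 1 × 2 = 32.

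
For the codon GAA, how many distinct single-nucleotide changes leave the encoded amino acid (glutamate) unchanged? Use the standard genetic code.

1

Position 1: none → 0 synonymous.
Position 2: none → 0 synonymous.
Position 3: GAG → 1 synonymous.
Total: 0 + 0 + 1 = 1.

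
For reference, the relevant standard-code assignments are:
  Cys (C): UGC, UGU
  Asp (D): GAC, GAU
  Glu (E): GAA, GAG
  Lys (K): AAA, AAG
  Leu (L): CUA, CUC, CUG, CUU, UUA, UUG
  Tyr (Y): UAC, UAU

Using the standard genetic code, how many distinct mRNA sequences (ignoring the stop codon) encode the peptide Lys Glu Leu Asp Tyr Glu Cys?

384

Lys: 2 codons.
Glu: 2 codons.
Leu: 6 codons.
Asp: 2 codons.
Tyr: 2 codons.
Glu: 2 codons.
Cys: 2 codons.
2 × 2 × 6 × 2 × 2 × 2 × 2 = 384.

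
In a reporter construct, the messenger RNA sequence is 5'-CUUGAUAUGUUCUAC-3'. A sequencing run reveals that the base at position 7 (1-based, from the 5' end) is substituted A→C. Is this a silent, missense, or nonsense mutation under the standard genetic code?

Position 7 falls in codon 3: AUG → Met.
After the substitution the codon is CUG → Leu.
Met ≠ Leu, so this is a missense mutation.

missense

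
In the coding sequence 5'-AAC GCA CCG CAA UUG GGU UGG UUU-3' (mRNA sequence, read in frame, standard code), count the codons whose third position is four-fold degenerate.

3

Codon 1 AAC (Asn): third position 2-fold.
Codon 2 GCA (Ala): third position 4-fold.
Codon 3 CCG (Pro): third position 4-fold.
Codon 4 CAA (Gln): third position 2-fold.
Codon 5 UUG (Leu): third position 2-fold.
Codon 6 GGU (Gly): third position 4-fold.
Codon 7 UGG (Trp): third position 1-fold.
Codon 8 UUU (Phe): third position 2-fold.
Four-fold degenerate third positions: 3.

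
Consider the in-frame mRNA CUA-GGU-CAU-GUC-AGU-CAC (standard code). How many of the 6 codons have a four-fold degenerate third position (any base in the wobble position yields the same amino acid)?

Codon 1 CUA (Leu): third position 4-fold.
Codon 2 GGU (Gly): third position 4-fold.
Codon 3 CAU (His): third position 2-fold.
Codon 4 GUC (Val): third position 4-fold.
Codon 5 AGU (Ser): third position 2-fold.
Codon 6 CAC (His): third position 2-fold.
Four-fold degenerate third positions: 3.

3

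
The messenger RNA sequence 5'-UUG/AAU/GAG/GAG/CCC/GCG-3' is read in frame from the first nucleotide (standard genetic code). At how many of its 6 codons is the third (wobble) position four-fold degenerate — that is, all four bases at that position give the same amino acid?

2

Codon 1 UUG (Leu): third position 2-fold.
Codon 2 AAU (Asn): third position 2-fold.
Codon 3 GAG (Glu): third position 2-fold.
Codon 4 GAG (Glu): third position 2-fold.
Codon 5 CCC (Pro): third position 4-fold.
Codon 6 GCG (Ala): third position 4-fold.
Four-fold degenerate third positions: 2.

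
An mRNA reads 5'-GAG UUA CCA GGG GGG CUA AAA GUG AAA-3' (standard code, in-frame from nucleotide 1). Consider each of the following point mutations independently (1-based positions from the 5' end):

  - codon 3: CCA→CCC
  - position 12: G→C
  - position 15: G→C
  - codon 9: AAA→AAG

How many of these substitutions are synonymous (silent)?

4

Codon 3: CCA (Pro) → CCC (Pro) — synonymous.
Codon 4: GGG (Gly) → GGC (Gly) — synonymous.
Codon 5: GGG (Gly) → GGC (Gly) — synonymous.
Codon 9: AAA (Lys) → AAG (Lys) — synonymous.
Synonymous: 4 of 4.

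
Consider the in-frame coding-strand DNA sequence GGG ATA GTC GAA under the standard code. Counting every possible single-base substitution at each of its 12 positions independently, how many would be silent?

Codon 1 (GGG, Gly): 3 synonymous substitutions.
Codon 2 (ATA, Ile): 2 synonymous substitutions.
Codon 3 (GTC, Val): 3 synonymous substitutions.
Codon 4 (GAA, Glu): 1 synonymous substitution.
Total: 3 + 2 + 3 + 1 = 9.

9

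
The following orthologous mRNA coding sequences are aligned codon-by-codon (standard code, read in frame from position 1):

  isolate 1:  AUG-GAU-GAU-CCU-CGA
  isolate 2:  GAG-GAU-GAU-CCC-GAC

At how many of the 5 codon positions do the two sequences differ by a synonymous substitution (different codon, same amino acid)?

1

Codon 1: AUG Met / GAG Glu — nonsynonymous.
Codon 2: GAU Asp / GAU Asp — identical.
Codon 3: GAU Asp / GAU Asp — identical.
Codon 4: CCU Pro / CCC Pro — synonymous.
Codon 5: CGA Arg / GAC Asp — nonsynonymous.
Synonymous differences: 1.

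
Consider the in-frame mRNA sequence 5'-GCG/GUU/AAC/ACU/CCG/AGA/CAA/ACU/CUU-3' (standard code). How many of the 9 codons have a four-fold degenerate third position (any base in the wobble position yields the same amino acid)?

Codon 1 GCG (Ala): third position 4-fold.
Codon 2 GUU (Val): third position 4-fold.
Codon 3 AAC (Asn): third position 2-fold.
Codon 4 ACU (Thr): third position 4-fold.
Codon 5 CCG (Pro): third position 4-fold.
Codon 6 AGA (Arg): third position 2-fold.
Codon 7 CAA (Gln): third position 2-fold.
Codon 8 ACU (Thr): third position 4-fold.
Codon 9 CUU (Leu): third position 4-fold.
Four-fold degenerate third positions: 6.

6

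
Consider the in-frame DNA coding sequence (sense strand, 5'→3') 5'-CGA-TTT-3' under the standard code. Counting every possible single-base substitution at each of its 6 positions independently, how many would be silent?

5

Codon 1 (CGA, Arg): 4 synonymous substitutions.
Codon 2 (TTT, Phe): 1 synonymous substitution.
Total: 4 + 1 = 5.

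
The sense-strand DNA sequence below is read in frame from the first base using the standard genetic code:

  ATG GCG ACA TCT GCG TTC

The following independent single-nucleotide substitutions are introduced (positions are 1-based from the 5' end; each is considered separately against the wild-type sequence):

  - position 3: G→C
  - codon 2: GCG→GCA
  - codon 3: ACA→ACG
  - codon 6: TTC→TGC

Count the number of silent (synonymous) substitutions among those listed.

2

Codon 1: ATG (Met) → ATC (Ile) — missense.
Codon 2: GCG (Ala) → GCA (Ala) — synonymous.
Codon 3: ACA (Thr) → ACG (Thr) — synonymous.
Codon 6: TTC (Phe) → TGC (Cys) — missense.
Synonymous: 2 of 4.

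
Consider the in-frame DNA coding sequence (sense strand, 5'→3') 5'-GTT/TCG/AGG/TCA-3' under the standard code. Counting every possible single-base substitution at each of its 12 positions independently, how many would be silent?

Codon 1 (GTT, Val): 3 synonymous substitutions.
Codon 2 (TCG, Ser): 3 synonymous substitutions.
Codon 3 (AGG, Arg): 2 synonymous substitutions.
Codon 4 (TCA, Ser): 3 synonymous substitutions.
Total: 3 + 3 + 2 + 3 = 11.

11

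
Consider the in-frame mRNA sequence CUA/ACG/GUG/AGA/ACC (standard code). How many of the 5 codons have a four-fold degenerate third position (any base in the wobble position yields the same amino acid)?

4

Codon 1 CUA (Leu): third position 4-fold.
Codon 2 ACG (Thr): third position 4-fold.
Codon 3 GUG (Val): third position 4-fold.
Codon 4 AGA (Arg): third position 2-fold.
Codon 5 ACC (Thr): third position 4-fold.
Four-fold degenerate third positions: 4.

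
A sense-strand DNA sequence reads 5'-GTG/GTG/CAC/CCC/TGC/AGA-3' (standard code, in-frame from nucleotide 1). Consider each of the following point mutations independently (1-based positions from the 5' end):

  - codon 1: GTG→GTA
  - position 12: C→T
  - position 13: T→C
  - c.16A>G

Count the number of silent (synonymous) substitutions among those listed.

2

Codon 1: GTG (Val) → GTA (Val) — synonymous.
Codon 4: CCC (Pro) → CCT (Pro) — synonymous.
Codon 5: TGC (Cys) → CGC (Arg) — missense.
Codon 6: AGA (Arg) → GGA (Gly) — missense.
Synonymous: 2 of 4.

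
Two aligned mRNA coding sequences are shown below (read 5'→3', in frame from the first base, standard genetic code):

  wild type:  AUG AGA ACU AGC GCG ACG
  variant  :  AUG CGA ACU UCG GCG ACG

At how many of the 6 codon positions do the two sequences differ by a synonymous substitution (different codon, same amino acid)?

Codon 1: AUG Met / AUG Met — identical.
Codon 2: AGA Arg / CGA Arg — synonymous.
Codon 3: ACU Thr / ACU Thr — identical.
Codon 4: AGC Ser / UCG Ser — synonymous.
Codon 5: GCG Ala / GCG Ala — identical.
Codon 6: ACG Thr / ACG Thr — identical.
Synonymous differences: 2.

2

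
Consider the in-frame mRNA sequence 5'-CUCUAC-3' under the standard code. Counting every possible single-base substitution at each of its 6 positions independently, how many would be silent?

4

Codon 1 (CUC, Leu): 3 synonymous substitutions.
Codon 2 (UAC, Tyr): 1 synonymous substitution.
Total: 3 + 1 = 4.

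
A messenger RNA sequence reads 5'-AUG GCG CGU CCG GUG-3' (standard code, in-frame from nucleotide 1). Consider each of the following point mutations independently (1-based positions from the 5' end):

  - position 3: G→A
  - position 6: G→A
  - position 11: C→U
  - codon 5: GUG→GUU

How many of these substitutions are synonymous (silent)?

2

Codon 1: AUG (Met) → AUA (Ile) — missense.
Codon 2: GCG (Ala) → GCA (Ala) — synonymous.
Codon 4: CCG (Pro) → CUG (Leu) — missense.
Codon 5: GUG (Val) → GUU (Val) — synonymous.
Synonymous: 2 of 4.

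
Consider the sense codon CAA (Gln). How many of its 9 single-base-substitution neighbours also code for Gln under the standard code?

Position 1: none → 0 synonymous.
Position 2: none → 0 synonymous.
Position 3: CAG → 1 synonymous.
Total: 0 + 0 + 1 = 1.

1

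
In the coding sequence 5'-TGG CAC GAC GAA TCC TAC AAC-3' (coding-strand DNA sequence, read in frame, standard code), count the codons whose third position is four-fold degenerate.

1

Codon 1 TGG (Trp): third position 1-fold.
Codon 2 CAC (His): third position 2-fold.
Codon 3 GAC (Asp): third position 2-fold.
Codon 4 GAA (Glu): third position 2-fold.
Codon 5 TCC (Ser): third position 4-fold.
Codon 6 TAC (Tyr): third position 2-fold.
Codon 7 AAC (Asn): third position 2-fold.
Four-fold degenerate third positions: 1.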